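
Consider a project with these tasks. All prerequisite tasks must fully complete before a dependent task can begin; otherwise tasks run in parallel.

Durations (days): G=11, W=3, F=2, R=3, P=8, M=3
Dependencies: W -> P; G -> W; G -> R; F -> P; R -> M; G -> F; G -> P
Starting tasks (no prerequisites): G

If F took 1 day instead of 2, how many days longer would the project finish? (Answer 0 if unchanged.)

The binding path is G→W→P = 11+3+8 = 22; finish at 22 days.
F is off the critical path — its longest chain is 21 days, giving 1 of slack.
The critical path is still G→W→P; finish is now 22 days.
Change in finish: 22 − 22 = +0 days.

0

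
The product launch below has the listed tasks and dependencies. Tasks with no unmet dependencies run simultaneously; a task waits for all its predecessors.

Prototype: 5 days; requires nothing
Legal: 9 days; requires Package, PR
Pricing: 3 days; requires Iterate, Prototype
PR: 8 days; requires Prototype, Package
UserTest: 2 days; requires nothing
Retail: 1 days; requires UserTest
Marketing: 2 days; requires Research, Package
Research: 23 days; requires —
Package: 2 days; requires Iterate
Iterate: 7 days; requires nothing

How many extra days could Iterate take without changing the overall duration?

Critical path: Iterate→Package→PR→Legal = 7+2+8+9 = 26, so the finish is 26 days.
Iterate finishes as early as 7 and must finish by 7.
Float = 26 − 26 = 0.

0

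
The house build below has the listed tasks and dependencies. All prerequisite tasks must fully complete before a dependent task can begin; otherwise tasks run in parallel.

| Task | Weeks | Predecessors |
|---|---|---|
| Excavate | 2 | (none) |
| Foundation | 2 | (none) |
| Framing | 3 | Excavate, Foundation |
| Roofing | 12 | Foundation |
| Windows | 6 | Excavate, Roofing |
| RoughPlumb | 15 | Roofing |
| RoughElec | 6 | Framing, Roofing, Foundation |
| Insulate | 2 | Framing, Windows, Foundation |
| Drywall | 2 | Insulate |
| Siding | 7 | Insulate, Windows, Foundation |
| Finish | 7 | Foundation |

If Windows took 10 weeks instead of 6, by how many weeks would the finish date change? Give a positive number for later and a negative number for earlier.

Baseline: Foundation→Roofing→Windows→Insulate→Siding = 2+12+6+2+7 = 29 → 29 weeks.
Windows lies on that path, so at 10 weeks the path becomes 33 weeks.
No other chain overtakes it, so the finish is 33 weeks.
Change in finish: 33 − 29 = +4 weeks.

4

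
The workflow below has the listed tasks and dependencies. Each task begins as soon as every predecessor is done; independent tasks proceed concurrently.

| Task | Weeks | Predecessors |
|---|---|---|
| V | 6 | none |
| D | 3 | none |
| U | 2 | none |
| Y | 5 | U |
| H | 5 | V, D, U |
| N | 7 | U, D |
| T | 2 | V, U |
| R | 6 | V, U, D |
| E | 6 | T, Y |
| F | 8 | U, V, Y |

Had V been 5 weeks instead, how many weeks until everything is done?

Baseline: U→Y→F = 2+5+8 = 15 → 15 weeks.
V is off the critical path — its longest chain is 14 weeks, giving 1 of slack.
That remains the longest chain; total 15 weeks.

15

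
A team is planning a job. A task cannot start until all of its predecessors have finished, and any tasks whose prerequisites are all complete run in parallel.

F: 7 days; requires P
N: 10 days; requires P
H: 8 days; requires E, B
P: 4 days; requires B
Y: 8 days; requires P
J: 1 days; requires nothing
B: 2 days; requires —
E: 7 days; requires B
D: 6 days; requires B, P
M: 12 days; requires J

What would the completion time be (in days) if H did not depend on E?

16

Original critical path: B→E→H = 2+7+8 = 17 ⇒ 17 days.
Without E→H, H's earliest start moves from 9 to 2.
The longest chain is now B→P→N = 2+4+10 = 16, so the job takes 16 days.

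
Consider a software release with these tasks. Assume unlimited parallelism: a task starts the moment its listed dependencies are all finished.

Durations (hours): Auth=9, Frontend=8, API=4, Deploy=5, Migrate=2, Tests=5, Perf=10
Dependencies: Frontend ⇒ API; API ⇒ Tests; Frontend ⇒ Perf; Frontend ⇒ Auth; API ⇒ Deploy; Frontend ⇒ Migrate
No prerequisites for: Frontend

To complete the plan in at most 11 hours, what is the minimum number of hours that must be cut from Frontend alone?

7

Current finish: 18 hours; target: 11.
Frontend is on every critical path, so each hour cut from Frontend cuts the finish by one (this holds down to a finish of 11).
Need 18 − 11 = 7 hours off Frontend → Frontend becomes 1 hour, finish becomes 11.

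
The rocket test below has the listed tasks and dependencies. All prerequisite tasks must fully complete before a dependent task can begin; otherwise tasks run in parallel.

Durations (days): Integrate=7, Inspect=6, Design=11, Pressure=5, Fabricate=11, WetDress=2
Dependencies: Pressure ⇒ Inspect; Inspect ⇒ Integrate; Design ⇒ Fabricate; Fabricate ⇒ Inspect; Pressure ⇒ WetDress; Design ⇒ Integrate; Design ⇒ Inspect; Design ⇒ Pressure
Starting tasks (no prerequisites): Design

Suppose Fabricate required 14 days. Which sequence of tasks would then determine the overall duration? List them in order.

Critical path before the change: Design→Fabricate→Inspect→Integrate = 11+11+6+7 = 35 giving 35 days.
Fabricate lies on that path, so at 14 days the path becomes 38 days.
No other chain overtakes it, so the finish is 38 days.

Design, Fabricate, Inspect, Integrate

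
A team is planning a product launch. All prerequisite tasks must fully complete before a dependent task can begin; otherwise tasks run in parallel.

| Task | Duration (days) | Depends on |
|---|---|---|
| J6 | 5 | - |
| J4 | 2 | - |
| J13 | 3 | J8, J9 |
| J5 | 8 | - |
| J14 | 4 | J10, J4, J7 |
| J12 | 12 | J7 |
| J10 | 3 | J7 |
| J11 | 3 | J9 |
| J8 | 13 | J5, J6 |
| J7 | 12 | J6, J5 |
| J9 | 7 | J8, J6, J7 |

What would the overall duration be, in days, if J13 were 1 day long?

32

Actual critical path: J5→J7→J12 = 8+12+12 = 32 ⇒ 32 days.
The longest path through J13 is only 31 days, so J13 has float 1.
That remains the longest chain; total 32 days.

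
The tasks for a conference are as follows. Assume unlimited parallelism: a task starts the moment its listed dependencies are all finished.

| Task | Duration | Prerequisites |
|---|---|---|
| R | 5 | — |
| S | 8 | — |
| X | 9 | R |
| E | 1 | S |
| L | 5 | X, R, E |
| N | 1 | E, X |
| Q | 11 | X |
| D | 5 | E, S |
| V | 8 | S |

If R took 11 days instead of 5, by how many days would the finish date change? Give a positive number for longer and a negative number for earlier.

6

The binding path is R→X→Q = 5+9+11 = 25; finish at 25 days.
R is on the critical path; changing it to 11 makes that path 31 days.
The critical path is still R→X→Q; finish is now 31 days.
Change in finish: 31 − 25 = +6 days.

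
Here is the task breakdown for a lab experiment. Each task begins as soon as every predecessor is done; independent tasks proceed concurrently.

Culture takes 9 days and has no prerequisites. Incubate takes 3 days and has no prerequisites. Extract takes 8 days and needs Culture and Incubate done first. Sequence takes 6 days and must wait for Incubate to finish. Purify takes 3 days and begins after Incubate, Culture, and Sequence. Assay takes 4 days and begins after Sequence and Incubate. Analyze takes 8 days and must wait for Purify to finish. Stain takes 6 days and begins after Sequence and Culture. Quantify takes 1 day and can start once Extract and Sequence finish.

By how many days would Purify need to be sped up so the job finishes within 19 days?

1

Current finish: 20 days; target: 19.
Purify is on every critical path, so each day cut from Purify cuts the finish by one (this holds down to a finish of 18).
Need 20 − 19 = 1 day off Purify → Purify becomes 2 days, finish becomes 19.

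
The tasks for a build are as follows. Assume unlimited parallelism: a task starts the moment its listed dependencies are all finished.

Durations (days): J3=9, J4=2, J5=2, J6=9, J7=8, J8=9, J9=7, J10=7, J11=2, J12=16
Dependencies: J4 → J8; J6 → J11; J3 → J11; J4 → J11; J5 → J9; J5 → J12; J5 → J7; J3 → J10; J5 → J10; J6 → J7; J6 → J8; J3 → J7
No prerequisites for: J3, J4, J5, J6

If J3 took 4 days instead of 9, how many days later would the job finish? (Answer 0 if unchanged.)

0

Critical path before the change: J5→J12 = 2+16 = 18 giving 18 days.
J3 has 1 day of float (longest path through it is 17).
The critical path is still J5→J12; finish is now 18 days.
Change in finish: 18 − 18 = +0 days.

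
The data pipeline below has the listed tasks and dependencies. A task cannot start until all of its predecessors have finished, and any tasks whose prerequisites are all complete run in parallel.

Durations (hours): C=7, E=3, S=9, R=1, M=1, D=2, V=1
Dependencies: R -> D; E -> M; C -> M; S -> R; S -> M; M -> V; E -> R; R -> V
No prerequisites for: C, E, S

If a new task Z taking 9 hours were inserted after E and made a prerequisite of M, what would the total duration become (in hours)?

14

Originally the plan takes 12 hours.
With Z inserted, M now waits for max(S, C, E, Z).
New critical path: E→Z→M→V = 3+9+1+1 = 14 ⇒ 14 hours.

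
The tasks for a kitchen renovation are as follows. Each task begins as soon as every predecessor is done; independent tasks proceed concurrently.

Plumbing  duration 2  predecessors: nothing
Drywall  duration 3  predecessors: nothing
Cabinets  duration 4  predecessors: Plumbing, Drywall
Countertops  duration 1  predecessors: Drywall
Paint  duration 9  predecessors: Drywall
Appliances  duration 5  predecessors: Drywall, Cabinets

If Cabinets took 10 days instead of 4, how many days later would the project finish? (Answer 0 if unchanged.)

6

Baseline: Drywall→Cabinets→Appliances = 3+4+5 = 12 → 12 days.
Cabinets lies on that path, so at 10 days the path becomes 18 days.
That remains the longest chain; total 18 days.
Change in finish: 18 − 12 = +6 days.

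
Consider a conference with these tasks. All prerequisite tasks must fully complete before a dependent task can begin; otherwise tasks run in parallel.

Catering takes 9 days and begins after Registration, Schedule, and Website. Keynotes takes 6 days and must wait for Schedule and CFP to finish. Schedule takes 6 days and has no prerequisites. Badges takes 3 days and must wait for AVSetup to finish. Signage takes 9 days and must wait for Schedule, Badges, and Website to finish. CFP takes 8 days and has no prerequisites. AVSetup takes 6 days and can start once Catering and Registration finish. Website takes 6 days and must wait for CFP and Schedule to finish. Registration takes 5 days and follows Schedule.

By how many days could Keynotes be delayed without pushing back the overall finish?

27

The longest chain is CFP→Website→Catering→AVSetup→Badges→Signage = 8+6+9+6+3+9 = 41; overall finish 41 days.
Keynotes finishes as early as 14 and must finish by 41.
Slack of Keynotes = 35 − 8 = 27 days.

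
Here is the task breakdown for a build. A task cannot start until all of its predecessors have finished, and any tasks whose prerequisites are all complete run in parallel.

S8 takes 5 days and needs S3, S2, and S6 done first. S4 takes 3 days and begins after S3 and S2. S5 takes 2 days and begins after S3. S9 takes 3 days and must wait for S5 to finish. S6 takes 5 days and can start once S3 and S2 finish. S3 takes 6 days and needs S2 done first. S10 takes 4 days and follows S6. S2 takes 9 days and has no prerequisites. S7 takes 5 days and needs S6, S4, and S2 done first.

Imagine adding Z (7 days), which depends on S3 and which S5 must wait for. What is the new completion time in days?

Originally the plan takes 25 days.
With Z inserted, S5 now waits for max(S3, Z).
New critical path: S2→S3→Z→S5→S9 = 9+6+7+2+3 = 27 ⇒ 27 days.

27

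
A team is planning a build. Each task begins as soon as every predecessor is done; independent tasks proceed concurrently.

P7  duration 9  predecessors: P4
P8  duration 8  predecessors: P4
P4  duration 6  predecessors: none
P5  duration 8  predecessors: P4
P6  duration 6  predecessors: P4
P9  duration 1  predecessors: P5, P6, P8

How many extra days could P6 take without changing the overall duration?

P4→P5→P9 = 6+8+1 = 15 sets the makespan at 15 days.
The longest chain containing P6 totals 13 days.
So P6 can slip 14 − 12 = 2 days.

2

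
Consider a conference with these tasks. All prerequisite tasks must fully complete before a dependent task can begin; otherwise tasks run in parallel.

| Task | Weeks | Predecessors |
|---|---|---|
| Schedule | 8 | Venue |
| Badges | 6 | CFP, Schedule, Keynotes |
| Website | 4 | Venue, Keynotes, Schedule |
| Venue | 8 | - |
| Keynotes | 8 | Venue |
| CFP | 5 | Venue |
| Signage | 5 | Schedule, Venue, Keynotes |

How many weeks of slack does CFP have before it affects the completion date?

3

Venue→Schedule→Badges = 8+8+6 = 22 sets the makespan at 22 weeks.
The longest chain containing CFP totals 19 weeks.
Float = 22 − 19 = 3.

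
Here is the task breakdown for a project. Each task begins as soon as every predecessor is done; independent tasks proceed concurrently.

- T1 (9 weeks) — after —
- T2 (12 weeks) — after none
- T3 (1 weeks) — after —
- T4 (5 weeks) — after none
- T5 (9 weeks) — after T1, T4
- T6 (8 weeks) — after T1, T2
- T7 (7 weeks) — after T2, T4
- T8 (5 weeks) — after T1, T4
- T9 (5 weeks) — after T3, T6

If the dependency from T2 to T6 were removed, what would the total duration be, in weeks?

Before: longest chain T2→T6→T9 = 12+8+5 = 25, finish 25.
Without T2→T6, T6's earliest start moves from 12 to 9.
The longest chain is now T1→T6→T9 = 9+8+5 = 22, so the project takes 22 weeks.

22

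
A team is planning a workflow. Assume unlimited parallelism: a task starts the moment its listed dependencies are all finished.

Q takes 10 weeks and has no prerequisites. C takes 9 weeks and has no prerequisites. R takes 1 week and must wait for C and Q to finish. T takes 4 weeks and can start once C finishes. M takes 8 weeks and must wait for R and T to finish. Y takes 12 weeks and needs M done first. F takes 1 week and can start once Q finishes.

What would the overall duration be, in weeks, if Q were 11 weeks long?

Baseline: C→T→M→Y = 9+4+8+12 = 33 → 33 weeks.
Q is off the critical path — its longest chain is 31 weeks, giving 2 of slack.
No other chain overtakes it, so the finish is 33 weeks.

33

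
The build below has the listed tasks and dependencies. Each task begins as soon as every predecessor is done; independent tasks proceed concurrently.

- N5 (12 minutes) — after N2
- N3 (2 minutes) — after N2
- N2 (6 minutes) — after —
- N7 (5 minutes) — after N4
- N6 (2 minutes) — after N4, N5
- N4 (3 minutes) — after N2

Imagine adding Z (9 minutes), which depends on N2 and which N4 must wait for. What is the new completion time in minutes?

Originally the build takes 20 minutes.
With Z inserted, N4 now waits for max(N2, Z).
New critical path: N2→Z→N4→N7 = 6+9+3+5 = 23 ⇒ 23 minutes.

23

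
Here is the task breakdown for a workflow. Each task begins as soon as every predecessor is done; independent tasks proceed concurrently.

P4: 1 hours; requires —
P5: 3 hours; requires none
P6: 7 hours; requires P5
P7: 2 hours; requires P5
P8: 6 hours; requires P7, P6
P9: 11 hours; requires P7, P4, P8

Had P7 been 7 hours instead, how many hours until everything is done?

27

As given, the longest chain is P5→P6→P8→P9 = 3+7+6+11 = 27, so the finish is 27 hours.
P7 is off the critical path — its longest chain is 22 hours, giving 5 of slack.
That remains the longest chain; total 27 hours.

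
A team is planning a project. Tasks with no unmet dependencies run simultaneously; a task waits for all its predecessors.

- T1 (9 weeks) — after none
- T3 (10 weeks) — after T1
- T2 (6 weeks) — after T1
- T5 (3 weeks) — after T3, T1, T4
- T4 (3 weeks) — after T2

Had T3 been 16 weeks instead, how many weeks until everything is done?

Baseline: T1→T3→T5 = 9+10+3 = 22 → 22 weeks.
T3 is on the critical path; changing it to 16 makes that path 28 weeks.
That remains the longest chain; total 28 weeks.

28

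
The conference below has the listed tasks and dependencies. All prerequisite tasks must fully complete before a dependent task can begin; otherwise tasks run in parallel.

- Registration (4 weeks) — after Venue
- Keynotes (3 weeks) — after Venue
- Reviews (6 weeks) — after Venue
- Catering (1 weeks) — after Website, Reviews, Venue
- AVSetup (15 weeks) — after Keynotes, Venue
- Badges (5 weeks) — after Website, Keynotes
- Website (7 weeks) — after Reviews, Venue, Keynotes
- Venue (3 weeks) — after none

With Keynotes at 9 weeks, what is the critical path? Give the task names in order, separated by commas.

As given, the longest chain is Venue→Keynotes→AVSetup = 3+3+15 = 21, so the finish is 21 weeks.
Keynotes lies on that path, so at 9 weeks the path becomes 27 weeks.
The critical path is still Venue→Keynotes→AVSetup; finish is now 27 weeks.

Venue, Keynotes, AVSetup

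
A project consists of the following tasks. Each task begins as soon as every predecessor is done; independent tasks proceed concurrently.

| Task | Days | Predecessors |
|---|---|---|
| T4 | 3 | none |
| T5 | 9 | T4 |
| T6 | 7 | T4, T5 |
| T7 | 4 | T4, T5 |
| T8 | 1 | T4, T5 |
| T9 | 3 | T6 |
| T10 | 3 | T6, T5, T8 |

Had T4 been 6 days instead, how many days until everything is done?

The binding path is T4→T5→T6→T9 = 3+9+7+3 = 22; finish at 22 days.
T4 is on the critical path; changing it to 6 makes that path 25 days.
The critical path is still T4→T5→T6→T9; finish is now 25 days.

25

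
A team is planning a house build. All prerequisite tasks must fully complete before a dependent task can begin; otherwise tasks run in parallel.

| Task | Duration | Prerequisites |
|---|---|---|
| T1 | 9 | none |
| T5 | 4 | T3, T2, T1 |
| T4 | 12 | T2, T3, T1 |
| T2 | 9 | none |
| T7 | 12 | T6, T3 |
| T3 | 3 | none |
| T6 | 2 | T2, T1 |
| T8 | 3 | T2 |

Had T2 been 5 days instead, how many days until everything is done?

23

Actual critical path: T2→T6→T7 = 9+2+12 = 23 ⇒ 23 days.
T2 lies on that path, so at 5 days the path becomes 19 days.
New critical path: T1→T6→T7 = 9+2+12 = 23 ⇒ 23 days.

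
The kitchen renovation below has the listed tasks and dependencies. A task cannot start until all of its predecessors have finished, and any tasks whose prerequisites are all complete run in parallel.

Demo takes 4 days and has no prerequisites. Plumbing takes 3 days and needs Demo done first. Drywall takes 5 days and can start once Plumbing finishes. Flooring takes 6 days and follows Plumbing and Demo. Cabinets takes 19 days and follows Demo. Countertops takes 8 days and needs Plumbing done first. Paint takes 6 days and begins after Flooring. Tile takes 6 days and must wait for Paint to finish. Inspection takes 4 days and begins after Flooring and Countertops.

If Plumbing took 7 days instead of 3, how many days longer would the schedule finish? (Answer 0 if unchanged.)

4

As given, the longest chain is Demo→Plumbing→Flooring→Paint→Tile = 4+3+6+6+6 = 25, so the finish is 25 days.
Plumbing is on the critical path; changing it to 7 makes that path 29 days.
The critical path is still Demo→Plumbing→Flooring→Paint→Tile; finish is now 29 days.
Change in finish: 29 − 25 = +4 days.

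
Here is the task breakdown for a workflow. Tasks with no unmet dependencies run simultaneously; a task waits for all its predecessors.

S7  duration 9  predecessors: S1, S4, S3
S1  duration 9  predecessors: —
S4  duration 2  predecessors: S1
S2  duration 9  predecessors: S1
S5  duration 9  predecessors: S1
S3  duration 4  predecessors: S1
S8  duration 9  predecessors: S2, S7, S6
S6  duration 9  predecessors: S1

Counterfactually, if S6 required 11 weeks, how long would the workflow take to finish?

31

Critical path before the change: S1→S3→S7→S8 = 9+4+9+9 = 31 giving 31 weeks.
S6 is off the critical path — its longest chain is 27 weeks, giving 4 of slack.
The critical path is still S1→S3→S7→S8; finish is now 31 weeks.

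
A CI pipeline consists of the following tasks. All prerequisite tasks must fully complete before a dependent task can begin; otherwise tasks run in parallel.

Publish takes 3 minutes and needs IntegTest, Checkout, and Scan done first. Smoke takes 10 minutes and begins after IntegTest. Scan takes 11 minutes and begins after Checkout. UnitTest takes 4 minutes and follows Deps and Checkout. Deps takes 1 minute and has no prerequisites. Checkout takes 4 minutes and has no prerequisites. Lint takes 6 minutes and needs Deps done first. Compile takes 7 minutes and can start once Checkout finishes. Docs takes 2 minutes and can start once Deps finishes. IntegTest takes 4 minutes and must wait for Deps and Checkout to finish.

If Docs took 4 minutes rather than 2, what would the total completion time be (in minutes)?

18

Critical path before the change: Checkout→IntegTest→Smoke = 4+4+10 = 18 giving 18 minutes.
Docs is off the critical path — its longest chain is 3 minutes, giving 15 of slack.
That remains the longest chain; total 18 minutes.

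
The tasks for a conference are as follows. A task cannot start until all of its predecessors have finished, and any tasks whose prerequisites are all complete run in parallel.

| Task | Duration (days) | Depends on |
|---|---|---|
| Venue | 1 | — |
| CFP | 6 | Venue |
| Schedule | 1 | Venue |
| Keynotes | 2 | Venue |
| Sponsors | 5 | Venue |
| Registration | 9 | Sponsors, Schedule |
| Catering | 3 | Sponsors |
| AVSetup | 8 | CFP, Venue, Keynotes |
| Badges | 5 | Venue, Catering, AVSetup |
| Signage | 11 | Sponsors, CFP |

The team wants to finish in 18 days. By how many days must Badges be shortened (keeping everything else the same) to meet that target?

2

Current finish: 20 days; target: 18.
Badges is on every critical path, so each day cut from Badges cuts the finish by one (this holds down to a finish of 18).
Need 20 − 18 = 2 days off Badges → Badges becomes 3 days, finish becomes 18.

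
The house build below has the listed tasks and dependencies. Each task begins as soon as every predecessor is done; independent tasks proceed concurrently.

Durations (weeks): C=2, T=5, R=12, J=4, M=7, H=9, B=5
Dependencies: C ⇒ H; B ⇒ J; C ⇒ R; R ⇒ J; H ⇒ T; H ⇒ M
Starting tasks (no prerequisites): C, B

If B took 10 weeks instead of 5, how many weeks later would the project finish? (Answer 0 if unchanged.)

0

Critical path before the change: C→H→M = 2+9+7 = 18 giving 18 weeks.
The longest path through B is only 9 weeks, so B has float 9.
No other chain overtakes it, so the finish is 18 weeks.
Change in finish: 18 − 18 = +0 weeks.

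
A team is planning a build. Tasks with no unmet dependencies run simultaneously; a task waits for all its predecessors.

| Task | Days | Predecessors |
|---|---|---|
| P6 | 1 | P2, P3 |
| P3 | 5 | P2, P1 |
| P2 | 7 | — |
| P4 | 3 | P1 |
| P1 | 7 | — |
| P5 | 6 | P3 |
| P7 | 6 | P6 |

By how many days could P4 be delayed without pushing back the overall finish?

The longest chain is P1→P3→P6→P7 = 7+5+1+6 = 19; overall finish 19 days.
P4 finishes as early as 10 and must finish by 19.
Slack of P4 = 16 − 7 = 9 days.

9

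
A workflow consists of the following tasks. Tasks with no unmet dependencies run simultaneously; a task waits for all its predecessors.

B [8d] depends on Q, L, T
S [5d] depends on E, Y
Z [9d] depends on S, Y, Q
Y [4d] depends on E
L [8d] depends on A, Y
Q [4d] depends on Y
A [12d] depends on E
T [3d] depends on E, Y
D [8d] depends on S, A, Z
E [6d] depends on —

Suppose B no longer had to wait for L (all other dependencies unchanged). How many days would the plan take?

32

With the dependency in place, E→A→L→B = 6+12+8+8 = 34 sets the finish at 34 days.
Without L→B, B's earliest start moves from 26 to 14.
New critical path: E→Y→S→Z→D = 6+4+5+9+8 = 32 ⇒ 32 days.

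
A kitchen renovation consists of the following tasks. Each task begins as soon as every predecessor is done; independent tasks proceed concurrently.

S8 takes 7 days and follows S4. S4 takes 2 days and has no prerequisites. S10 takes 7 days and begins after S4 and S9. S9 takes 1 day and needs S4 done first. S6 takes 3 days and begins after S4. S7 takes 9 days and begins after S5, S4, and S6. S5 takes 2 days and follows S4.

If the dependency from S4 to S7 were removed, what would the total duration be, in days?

14

Before: longest chain S4→S6→S7 = 2+3+9 = 14, finish 14.
Dropping S4→S7 doesn't change S7's earliest start (5); another predecessor still binds.
New critical path: S4→S6→S7 = 2+3+9 = 14 ⇒ 14 days.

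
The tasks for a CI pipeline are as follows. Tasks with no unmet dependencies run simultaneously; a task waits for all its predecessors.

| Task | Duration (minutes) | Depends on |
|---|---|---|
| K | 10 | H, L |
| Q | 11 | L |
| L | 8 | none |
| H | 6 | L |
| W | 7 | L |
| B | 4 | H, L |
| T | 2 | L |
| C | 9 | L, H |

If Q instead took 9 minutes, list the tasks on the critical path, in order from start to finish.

L, H, K

Actual critical path: L→H→K = 8+6+10 = 24 ⇒ 24 minutes.
Q has 5 minutes of float (longest path through it is 19).
The critical path is still L→H→K; finish is now 24 minutes.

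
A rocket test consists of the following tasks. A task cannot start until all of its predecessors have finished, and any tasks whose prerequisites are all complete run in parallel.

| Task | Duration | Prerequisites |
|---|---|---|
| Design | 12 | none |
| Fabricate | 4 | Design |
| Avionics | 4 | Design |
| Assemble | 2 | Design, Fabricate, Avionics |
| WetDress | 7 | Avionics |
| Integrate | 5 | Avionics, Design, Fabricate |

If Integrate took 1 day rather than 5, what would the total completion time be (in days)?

The binding path is Design→Avionics→WetDress = 12+4+7 = 23; finish at 23 days.
Integrate has 2 days of float (longest path through it is 21).
No other chain overtakes it, so the finish is 23 days.

23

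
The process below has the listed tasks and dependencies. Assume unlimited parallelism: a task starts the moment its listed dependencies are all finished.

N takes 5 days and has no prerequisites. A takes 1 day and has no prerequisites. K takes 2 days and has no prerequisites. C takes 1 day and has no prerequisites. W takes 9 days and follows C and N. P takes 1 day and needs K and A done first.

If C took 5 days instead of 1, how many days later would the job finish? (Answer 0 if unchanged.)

Baseline: N→W = 5+9 = 14 → 14 days.
C has 4 days of float (longest path through it is 10).
The critical path is still N→W; finish is now 14 days.
Change in finish: 14 − 14 = +0 days.

0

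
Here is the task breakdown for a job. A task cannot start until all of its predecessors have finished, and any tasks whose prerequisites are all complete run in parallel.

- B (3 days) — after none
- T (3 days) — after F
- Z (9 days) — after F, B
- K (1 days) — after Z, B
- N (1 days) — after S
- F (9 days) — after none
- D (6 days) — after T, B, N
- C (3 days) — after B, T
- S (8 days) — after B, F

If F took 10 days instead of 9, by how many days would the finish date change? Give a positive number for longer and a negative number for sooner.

1

Actual critical path: F→S→N→D = 9+8+1+6 = 24 ⇒ 24 days.
Since F is critical, the +1 change carries straight to that chain (now 25 days).
That remains the longest chain; total 25 days.
Change in finish: 25 − 24 = +1 days.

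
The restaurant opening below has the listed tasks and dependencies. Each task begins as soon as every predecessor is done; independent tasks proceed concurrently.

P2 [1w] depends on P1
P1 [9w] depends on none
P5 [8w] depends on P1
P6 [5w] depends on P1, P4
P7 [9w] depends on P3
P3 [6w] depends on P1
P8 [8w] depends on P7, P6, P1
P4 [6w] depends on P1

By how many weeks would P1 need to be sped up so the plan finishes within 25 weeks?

Current finish: 32 weeks; target: 25.
P1 is on every critical path, so each week cut from P1 cuts the finish by one (this holds down to a finish of 24).
Need 32 − 25 = 7 weeks off P1 → P1 becomes 2 weeks, finish becomes 25.

7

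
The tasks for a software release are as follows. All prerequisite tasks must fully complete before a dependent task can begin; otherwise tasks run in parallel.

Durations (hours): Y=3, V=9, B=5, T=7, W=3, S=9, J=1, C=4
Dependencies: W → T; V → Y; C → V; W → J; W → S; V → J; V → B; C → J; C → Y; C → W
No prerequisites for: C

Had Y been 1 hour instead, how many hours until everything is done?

The binding path is C→V→B = 4+9+5 = 18; finish at 18 hours.
Y has 2 hours of float (longest path through it is 16).
No other chain overtakes it, so the finish is 18 hours.

18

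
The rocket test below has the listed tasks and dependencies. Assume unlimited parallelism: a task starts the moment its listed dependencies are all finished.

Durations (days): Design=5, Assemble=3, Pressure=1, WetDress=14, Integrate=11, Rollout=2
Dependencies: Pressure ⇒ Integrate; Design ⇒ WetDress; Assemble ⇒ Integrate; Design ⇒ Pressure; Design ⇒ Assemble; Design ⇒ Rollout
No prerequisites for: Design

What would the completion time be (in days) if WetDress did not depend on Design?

19

Before: longest chain Design→Assemble→Integrate = 5+3+11 = 19, finish 19.
Without Design→WetDress, WetDress's earliest start moves from 5 to 0.
New critical path: Design→Assemble→Integrate = 5+3+11 = 19 ⇒ 19 days.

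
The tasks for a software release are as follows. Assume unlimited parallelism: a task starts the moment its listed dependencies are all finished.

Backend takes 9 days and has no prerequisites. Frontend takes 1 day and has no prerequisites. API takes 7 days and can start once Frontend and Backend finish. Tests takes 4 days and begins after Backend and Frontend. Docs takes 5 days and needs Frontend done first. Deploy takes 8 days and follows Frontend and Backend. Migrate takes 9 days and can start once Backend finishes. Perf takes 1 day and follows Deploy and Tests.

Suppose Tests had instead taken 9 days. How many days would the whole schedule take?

19

Critical path before the change: Backend→Deploy→Perf = 9+8+1 = 18 giving 18 days.
Tests has 4 days of float (longest path through it is 14).
The binding chain switches to Backend→Tests→Perf = 9+9+1 = 19; finish 19 days.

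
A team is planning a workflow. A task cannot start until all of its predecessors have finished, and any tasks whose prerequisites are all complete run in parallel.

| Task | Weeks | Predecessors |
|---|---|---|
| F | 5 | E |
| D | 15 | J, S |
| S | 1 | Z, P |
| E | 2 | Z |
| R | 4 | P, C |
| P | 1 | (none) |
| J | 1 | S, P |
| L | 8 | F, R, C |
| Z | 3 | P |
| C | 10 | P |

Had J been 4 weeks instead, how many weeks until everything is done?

Critical path before the change: P→C→R→L = 1+10+4+8 = 23 giving 23 weeks.
J has 2 weeks of float (longest path through it is 21).
Now P→Z→S→J→D = 1+3+1+4+15 = 24 is longest, so the finish becomes 24 weeks.

24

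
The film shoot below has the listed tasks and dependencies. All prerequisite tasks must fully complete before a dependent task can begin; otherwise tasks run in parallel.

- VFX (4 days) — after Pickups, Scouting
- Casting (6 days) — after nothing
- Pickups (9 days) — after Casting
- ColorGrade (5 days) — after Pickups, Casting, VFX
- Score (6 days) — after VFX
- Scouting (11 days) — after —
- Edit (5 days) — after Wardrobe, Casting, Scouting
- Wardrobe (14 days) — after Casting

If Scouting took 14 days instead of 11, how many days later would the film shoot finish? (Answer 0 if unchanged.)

0

Baseline: Casting→Wardrobe→Edit = 6+14+5 = 25 → 25 days.
The longest path through Scouting is only 21 days, so Scouting has float 4.
No other chain overtakes it, so the finish is 25 days.
Change in finish: 25 − 25 = +0 days.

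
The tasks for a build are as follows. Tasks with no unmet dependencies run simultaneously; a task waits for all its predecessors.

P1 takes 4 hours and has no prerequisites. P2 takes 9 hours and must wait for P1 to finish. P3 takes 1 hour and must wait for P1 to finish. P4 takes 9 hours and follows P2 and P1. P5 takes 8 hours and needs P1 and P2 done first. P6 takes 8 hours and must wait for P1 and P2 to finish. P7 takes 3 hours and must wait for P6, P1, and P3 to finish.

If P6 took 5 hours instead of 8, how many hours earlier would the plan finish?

2

Actual critical path: P1→P2→P6→P7 = 4+9+8+3 = 24 ⇒ 24 hours.
P6 lies on that path, so at 5 hours the path becomes 21 hours.
New critical path: P1→P2→P4 = 4+9+9 = 22 ⇒ 22 hours.
Change in finish: 22 − 24 = -2 hours.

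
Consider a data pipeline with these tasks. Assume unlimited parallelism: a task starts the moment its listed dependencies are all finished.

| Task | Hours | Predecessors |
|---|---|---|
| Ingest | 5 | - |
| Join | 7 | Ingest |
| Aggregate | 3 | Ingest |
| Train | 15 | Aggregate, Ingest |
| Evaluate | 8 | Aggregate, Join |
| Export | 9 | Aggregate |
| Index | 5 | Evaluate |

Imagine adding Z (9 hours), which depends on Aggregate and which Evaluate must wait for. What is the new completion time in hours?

Originally the data pipeline takes 25 hours.
With Z inserted, Evaluate now waits for max(Aggregate, Join, Z).
New critical path: Ingest→Aggregate→Z→Evaluate→Index = 5+3+9+8+5 = 30 ⇒ 30 hours.

30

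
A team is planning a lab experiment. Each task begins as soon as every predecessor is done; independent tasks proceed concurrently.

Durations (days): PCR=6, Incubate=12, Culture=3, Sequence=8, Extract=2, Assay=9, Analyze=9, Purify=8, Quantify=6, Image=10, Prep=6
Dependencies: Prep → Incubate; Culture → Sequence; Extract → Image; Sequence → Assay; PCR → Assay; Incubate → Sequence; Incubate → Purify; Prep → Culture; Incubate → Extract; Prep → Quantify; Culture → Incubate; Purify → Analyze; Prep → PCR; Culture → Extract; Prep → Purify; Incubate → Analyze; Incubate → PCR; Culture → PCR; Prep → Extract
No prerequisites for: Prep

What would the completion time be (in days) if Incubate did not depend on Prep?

Before: longest chain Prep→Culture→Incubate→Sequence→Assay = 6+3+12+8+9 = 38, finish 38.
Dropping Prep→Incubate doesn't change Incubate's earliest start (9); another predecessor still binds.
New critical path: Prep→Culture→Incubate→Sequence→Assay = 6+3+12+8+9 = 38 ⇒ 38 days.

38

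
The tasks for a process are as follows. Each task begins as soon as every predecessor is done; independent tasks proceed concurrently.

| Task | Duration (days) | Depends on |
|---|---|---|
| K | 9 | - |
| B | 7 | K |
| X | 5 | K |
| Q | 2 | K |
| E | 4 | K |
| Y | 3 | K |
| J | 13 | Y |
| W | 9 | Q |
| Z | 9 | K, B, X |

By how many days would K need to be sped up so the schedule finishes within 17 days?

8

Current finish: 25 days; target: 17.
K is on every critical path, so each day cut from K cuts the finish by one (this holds down to a finish of 17).
Need 25 − 17 = 8 days off K → K becomes 1 day, finish becomes 17.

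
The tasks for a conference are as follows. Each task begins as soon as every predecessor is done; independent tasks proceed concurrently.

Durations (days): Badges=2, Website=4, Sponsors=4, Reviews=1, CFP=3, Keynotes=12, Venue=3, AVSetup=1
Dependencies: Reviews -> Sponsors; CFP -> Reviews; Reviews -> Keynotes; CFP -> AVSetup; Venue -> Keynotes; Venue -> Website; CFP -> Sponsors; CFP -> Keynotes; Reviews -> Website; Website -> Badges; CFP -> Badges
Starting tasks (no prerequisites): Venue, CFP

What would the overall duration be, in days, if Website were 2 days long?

16

Baseline: CFP→Reviews→Keynotes = 3+1+12 = 16 → 16 days.
Website has 6 days of float (longest path through it is 10).
The critical path is still CFP→Reviews→Keynotes; finish is now 16 days.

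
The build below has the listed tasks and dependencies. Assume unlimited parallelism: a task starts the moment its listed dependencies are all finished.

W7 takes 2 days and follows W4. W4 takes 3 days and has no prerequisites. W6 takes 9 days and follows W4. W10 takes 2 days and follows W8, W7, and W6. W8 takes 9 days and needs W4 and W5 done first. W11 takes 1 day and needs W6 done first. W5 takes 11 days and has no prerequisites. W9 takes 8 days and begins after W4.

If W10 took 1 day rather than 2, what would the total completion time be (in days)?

As given, the longest chain is W5→W8→W10 = 11+9+2 = 22, so the finish is 22 days.
W10 is on the critical path; changing it to 1 makes that path 21 days.
That remains the longest chain; total 21 days.

21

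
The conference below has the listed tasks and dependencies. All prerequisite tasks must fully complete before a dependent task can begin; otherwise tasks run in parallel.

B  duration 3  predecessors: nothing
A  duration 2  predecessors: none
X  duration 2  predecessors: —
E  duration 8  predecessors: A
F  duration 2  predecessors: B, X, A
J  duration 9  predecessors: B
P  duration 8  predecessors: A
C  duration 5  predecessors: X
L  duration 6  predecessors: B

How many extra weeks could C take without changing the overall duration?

5

The longest chain is B→J = 3+9 = 12; overall finish 12 weeks.
C finishes as early as 7 and must finish by 12.
So C can slip 12 − 7 = 5 weeks.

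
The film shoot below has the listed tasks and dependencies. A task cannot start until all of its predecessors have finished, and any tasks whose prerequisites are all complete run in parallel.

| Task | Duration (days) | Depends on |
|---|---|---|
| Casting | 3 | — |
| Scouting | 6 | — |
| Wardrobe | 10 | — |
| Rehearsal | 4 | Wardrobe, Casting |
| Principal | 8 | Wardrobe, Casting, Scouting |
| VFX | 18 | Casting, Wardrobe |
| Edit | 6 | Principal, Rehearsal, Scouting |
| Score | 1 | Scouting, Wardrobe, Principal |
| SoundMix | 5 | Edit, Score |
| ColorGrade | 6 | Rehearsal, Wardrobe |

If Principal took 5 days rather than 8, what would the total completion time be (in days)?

The binding path is Wardrobe→Principal→Edit→SoundMix = 10+8+6+5 = 29; finish at 29 days.
Principal is on the critical path; changing it to 5 makes that path 26 days.
New critical path: Wardrobe→VFX = 10+18 = 28 ⇒ 28 days.

28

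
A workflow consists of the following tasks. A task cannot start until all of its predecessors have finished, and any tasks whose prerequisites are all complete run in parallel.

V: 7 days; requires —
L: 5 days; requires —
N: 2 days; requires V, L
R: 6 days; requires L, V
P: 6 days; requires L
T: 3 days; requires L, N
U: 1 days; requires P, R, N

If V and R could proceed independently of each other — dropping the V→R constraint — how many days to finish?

Before: longest chain V→R→U = 7+6+1 = 14, finish 14.
Without V→R, R's earliest start moves from 7 to 5.
The longest chain is now V→N→T = 7+2+3 = 12, so the job takes 12 days.

12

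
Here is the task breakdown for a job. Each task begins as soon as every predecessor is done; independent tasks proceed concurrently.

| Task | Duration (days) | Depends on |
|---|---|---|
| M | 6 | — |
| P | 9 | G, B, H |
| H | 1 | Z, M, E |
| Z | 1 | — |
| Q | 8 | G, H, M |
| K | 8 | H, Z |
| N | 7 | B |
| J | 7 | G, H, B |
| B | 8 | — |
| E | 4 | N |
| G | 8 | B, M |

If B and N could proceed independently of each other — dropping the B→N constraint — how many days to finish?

25

Before: longest chain B→N→E→H→P = 8+7+4+1+9 = 29, finish 29.
Without B→N, N's earliest start moves from 8 to 0.
New critical path: B→G→P = 8+8+9 = 25 ⇒ 25 days.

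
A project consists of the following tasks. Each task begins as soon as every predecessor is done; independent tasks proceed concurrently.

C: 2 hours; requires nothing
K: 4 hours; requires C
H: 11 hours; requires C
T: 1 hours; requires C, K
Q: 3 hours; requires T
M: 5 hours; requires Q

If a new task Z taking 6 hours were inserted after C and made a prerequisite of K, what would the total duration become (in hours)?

21

Originally the schedule takes 15 hours.
With Z inserted, K now waits for max(C, Z).
New critical path: C→Z→K→T→Q→M = 2+6+4+1+3+5 = 21 ⇒ 21 hours.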